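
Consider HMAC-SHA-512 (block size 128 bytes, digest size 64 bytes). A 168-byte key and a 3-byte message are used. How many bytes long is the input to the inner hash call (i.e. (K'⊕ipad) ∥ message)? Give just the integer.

131

Key is 168 > 128 bytes, so it is hashed to 64 bytes then zero-padded to 128: |K'| = 128.
Inner input = (K'⊕ipad) ∥ m → 128 + 3 = 131 bytes.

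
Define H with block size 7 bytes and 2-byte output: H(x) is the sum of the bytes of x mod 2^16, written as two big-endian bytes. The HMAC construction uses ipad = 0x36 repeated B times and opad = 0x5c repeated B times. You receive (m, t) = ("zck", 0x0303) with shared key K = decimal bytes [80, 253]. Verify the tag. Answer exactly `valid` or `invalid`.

valid

Key decimal bytes [80, 253] = 50 fd is 2 bytes ≤ B = 7; zero-pad to 7 bytes: K' = 50 fd 00 00 00 00 00.
K' ⊕ ipad = 66 cb 36 36 36 36 36; K' ⊕ opad = 0c a1 5c 5c 5c 5c 5c.
Inner hash: sum = 102+203+54+54+54+54+54+122+99+107 = 903 → 03 87.
Outer hash (recomputed tag): sum = 12+161+92+92+92+92+92+3+135 = 771 → 03 03.
Recomputed tag = 0303; claimed = 0303 → match.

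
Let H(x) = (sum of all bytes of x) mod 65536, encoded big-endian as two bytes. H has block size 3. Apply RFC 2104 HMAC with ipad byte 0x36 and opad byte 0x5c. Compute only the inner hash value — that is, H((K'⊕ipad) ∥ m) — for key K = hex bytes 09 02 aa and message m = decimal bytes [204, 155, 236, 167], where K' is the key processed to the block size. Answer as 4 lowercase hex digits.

0409

Key hex bytes 09 02 aa is exactly B = 3 bytes: K' = 09 02 aa.
K' ⊕ ipad = 3f 34 9c.
Inner input = 3f 34 9c ∥ cc 9b ec a7.
Inner hash: sum = 63+52+156+204+155+236+167 = 1033 → 04 09.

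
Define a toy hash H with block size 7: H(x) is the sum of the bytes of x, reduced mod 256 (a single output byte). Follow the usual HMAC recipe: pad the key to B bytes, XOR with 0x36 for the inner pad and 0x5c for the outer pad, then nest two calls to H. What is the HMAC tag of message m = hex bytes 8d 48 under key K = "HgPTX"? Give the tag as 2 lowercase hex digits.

Key "HgPTX" = 48 67 50 54 58 is 5 bytes ≤ B = 7; zero-pad to 7 bytes: K' = 48 67 50 54 58 00 00.
K' ⊕ ipad = 7e 51 66 62 6e 36 36.  K' ⊕ opad = 14 3b 0c 08 04 5c 5c.
Inner input = (K'⊕ipad) ∥ m = 7e 51 66 62 6e 36 36 ∥ 8d 48.
Inner hash: sum = 126+81+102+98+110+54+54+141+72 = 838; mod 256 = 70 → 46.
Outer input = (K'⊕opad) ∥ inner = 14 3b 0c 08 04 5c 5c ∥ 46.
Outer hash (tag): sum = 20+59+12+8+4+92+92+70 = 357; mod 256 = 101 → 65.

65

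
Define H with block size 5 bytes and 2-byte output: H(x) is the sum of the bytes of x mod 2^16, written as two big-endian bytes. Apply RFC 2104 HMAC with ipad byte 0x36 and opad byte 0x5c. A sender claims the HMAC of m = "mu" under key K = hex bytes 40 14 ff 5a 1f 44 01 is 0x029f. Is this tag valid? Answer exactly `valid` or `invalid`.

valid

Key hex bytes 40 14 ff 5a 1f 44 01 is 7 bytes > B = 5, so hash it first: H(key) = 02 11, then zero-pad to 5 bytes: K' = 02 11 00 00 00.
K' ⊕ ipad = 34 27 36 36 36; K' ⊕ opad = 5e 4d 5c 5c 5c.
Inner hash: sum = 52+39+54+54+54+109+117 = 479 → 01 df.
Outer hash (recomputed tag): sum = 94+77+92+92+92+1+223 = 671 → 02 9f.
Recomputed tag = 029f; claimed = 029f → match.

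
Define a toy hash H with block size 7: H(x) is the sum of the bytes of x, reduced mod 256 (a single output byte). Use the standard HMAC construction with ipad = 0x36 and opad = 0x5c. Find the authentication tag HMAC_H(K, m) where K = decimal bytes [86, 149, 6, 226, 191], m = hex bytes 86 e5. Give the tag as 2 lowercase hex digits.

Key decimal bytes [86, 149, 6, 226, 191] = 56 95 06 e2 bf is 5 bytes ≤ B = 7; zero-pad to 7 bytes: K' = 56 95 06 e2 bf 00 00.
K' ⊕ ipad = 60 a3 30 d4 89 36 36.  K' ⊕ opad = 0a c9 5a be e3 5c 5c.
Inner input = (K'⊕ipad) ∥ m = 60 a3 30 d4 89 36 36 ∥ 86 e5.
Inner hash: sum = 96+163+48+212+137+54+54+134+229 = 1127; mod 256 = 103 → 67.
Outer input = (K'⊕opad) ∥ inner = 0a c9 5a be e3 5c 5c ∥ 67.
Outer hash (tag): sum = 10+201+90+190+227+92+92+103 = 1005; mod 256 = 237 → ed.

ed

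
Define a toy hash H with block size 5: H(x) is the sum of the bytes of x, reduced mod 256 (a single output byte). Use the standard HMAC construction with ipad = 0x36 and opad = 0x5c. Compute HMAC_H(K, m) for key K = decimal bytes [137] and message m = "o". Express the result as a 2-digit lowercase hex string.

4b

Key decimal bytes [137] = 89 is 1 byte ≤ B = 5; zero-pad to 5 bytes: K' = 89 00 00 00 00.
K' ⊕ ipad = bf 36 36 36 36.  K' ⊕ opad = d5 5c 5c 5c 5c.
Inner input = (K'⊕ipad) ∥ m = bf 36 36 36 36 ∥ 6f.
Inner hash: sum = 191+54+54+54+54+111 = 518; mod 256 = 6 → 06.
Outer input = (K'⊕opad) ∥ inner = d5 5c 5c 5c 5c ∥ 06.
Outer hash (tag): sum = 213+92+92+92+92+6 = 587; mod 256 = 75 → 4b.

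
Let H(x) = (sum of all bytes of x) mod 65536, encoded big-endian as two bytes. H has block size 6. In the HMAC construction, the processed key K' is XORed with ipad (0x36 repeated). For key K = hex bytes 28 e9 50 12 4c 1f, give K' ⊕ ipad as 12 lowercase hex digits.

1edf66247a29

Key hex bytes 28 e9 50 12 4c 1f is exactly B = 6 bytes: K' = 28 e9 50 12 4c 1f.
XOR each byte with 0x36: 28⊕36=1e, e9⊕36=df, 50⊕36=66, 12⊕36=24, 4c⊕36=7a, 1f⊕36=29.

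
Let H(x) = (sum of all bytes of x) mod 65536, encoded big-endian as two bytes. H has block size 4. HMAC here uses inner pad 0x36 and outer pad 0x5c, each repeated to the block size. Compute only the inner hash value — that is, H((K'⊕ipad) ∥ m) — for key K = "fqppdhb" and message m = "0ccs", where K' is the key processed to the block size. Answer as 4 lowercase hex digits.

02dc

Key "fqppdhb" = 66 71 70 70 64 68 62 is 7 bytes > B = 4, so hash it first: H(key) = 02 e5, then zero-pad to 4 bytes: K' = 02 e5 00 00.
K' ⊕ ipad = 34 d3 36 36.
Inner input = 34 d3 36 36 ∥ 30 63 63 73.
Inner hash: sum = 52+211+54+54+48+99+99+115 = 732 → 02 dc.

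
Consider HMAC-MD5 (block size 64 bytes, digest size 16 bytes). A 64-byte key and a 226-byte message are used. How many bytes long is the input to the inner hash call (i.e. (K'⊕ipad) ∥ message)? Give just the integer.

Key is 64 ≤ 64 bytes, zero-padded: |K'| = 64.
Inner input = (K'⊕ipad) ∥ m → 64 + 226 = 290 bytes.

290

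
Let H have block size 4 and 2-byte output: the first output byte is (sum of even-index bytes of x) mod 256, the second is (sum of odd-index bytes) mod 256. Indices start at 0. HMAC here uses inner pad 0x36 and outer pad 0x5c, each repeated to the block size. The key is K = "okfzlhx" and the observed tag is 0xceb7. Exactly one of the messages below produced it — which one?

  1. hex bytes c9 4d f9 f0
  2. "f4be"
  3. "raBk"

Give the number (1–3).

2

Key "okfzlhx" = 6f 6b 66 7a 6c 68 78 is 7 bytes > B = 4, so hash it first: H(key) = b9 4d, then zero-pad to 4 bytes: K' = b9 4d 00 00.
K' ⊕ ipad = 8f 7b 36 36; K' ⊕ opad = e5 11 5c 5c.
m1: inner = H(8f 7b 36 36 c9 4d f9 f0) = 87 ee; tag = H(e5 11 5c 5c 87 ee) = c85b
m2: inner = H(8f 7b 36 36 66 34 62 65) = 8d 4a; tag = H(e5 11 5c 5c 8d 4a) = ceb7 ← matches
m3: inner = H(8f 7b 36 36 72 61 42 6b) = 79 7d; tag = H(e5 11 5c 5c 79 7d) = baea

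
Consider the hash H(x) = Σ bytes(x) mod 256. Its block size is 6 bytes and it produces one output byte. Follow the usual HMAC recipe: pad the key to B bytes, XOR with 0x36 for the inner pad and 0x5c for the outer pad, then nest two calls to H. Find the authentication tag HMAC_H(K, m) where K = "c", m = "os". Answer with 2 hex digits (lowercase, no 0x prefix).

50

Key "c" = 63 is 1 byte ≤ B = 6; zero-pad to 6 bytes: K' = 63 00 00 00 00 00.
K' ⊕ ipad = 55 36 36 36 36 36.  K' ⊕ opad = 3f 5c 5c 5c 5c 5c.
Inner input = (K'⊕ipad) ∥ m = 55 36 36 36 36 36 ∥ 6f 73.
Inner hash: sum = 85+54+54+54+54+54+111+115 = 581; mod 256 = 69 → 45.
Outer input = (K'⊕opad) ∥ inner = 3f 5c 5c 5c 5c 5c ∥ 45.
Outer hash (tag): sum = 63+92+92+92+92+92+69 = 592; mod 256 = 80 → 50.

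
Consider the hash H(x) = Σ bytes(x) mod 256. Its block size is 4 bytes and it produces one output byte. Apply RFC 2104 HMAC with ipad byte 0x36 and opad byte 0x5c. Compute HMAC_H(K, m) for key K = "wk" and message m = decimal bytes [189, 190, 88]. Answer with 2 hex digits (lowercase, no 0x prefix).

Key "wk" = 77 6b is 2 bytes ≤ B = 4; zero-pad to 4 bytes: K' = 77 6b 00 00.
K' ⊕ ipad = 41 5d 36 36.  K' ⊕ opad = 2b 37 5c 5c.
Inner input = (K'⊕ipad) ∥ m = 41 5d 36 36 ∥ bd be 58.
Inner hash: sum = 65+93+54+54+189+190+88 = 733; mod 256 = 221 → dd.
Outer input = (K'⊕opad) ∥ inner = 2b 37 5c 5c ∥ dd.
Outer hash (tag): sum = 43+55+92+92+221 = 503; mod 256 = 247 → f7.

f7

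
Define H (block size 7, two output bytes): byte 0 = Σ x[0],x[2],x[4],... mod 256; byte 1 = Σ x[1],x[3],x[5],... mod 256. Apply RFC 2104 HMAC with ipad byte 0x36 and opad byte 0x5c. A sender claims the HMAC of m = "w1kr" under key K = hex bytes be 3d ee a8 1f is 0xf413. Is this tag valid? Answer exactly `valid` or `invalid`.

valid

Key hex bytes be 3d ee a8 1f is 5 bytes ≤ B = 7; zero-pad to 7 bytes: K' = be 3d ee a8 1f 00 00.
K' ⊕ ipad = 88 0b d8 9e 29 36 36; K' ⊕ opad = e2 61 b2 f4 43 5c 5c.
Inner hash: even-index sum = 610 mod 256 = 98; odd-index sum = 449 mod 256 = 193 → 62 c1.
Outer hash (recomputed tag): even-index sum = 756 mod 256 = 244; odd-index sum = 531 mod 256 = 19 → f4 13.
Recomputed tag = f413; claimed = f413 → match.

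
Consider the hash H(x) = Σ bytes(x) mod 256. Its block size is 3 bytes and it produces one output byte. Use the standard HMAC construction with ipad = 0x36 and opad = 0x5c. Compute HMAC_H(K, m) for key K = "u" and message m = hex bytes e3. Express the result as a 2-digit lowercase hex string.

Key "u" = 75 is 1 byte ≤ B = 3; zero-pad to 3 bytes: K' = 75 00 00.
K' ⊕ ipad = 43 36 36.  K' ⊕ opad = 29 5c 5c.
Inner input = (K'⊕ipad) ∥ m = 43 36 36 ∥ e3.
Inner hash: sum = 67+54+54+227 = 402; mod 256 = 146 → 92.
Outer input = (K'⊕opad) ∥ inner = 29 5c 5c ∥ 92.
Outer hash (tag): sum = 41+92+92+146 = 371; mod 256 = 115 → 73.

73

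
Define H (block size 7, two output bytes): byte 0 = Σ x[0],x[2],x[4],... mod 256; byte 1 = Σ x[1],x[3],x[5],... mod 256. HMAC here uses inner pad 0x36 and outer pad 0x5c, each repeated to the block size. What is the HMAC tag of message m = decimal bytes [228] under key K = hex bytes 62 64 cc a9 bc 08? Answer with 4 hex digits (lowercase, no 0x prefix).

Key hex bytes 62 64 cc a9 bc 08 is 6 bytes ≤ B = 7; zero-pad to 7 bytes: K' = 62 64 cc a9 bc 08 00.
K' ⊕ ipad = 54 52 fa 9f 8a 3e 36.  K' ⊕ opad = 3e 38 90 f5 e0 54 5c.
Inner input = (K'⊕ipad) ∥ m = 54 52 fa 9f 8a 3e 36 ∥ e4.
Inner hash: even-index sum = 526 mod 256 = 14; odd-index sum = 531 mod 256 = 19 → 0e 13.
Outer input = (K'⊕opad) ∥ inner = 3e 38 90 f5 e0 54 5c ∥ 0e 13.
Outer hash (tag): even-index sum = 541 mod 256 = 29; odd-index sum = 399 mod 256 = 143 → 1d 8f.

1d8f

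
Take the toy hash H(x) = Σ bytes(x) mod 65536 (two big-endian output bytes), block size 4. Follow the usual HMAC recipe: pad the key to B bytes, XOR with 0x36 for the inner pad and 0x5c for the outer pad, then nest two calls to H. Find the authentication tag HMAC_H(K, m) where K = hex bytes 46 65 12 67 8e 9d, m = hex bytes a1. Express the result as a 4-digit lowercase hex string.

Key hex bytes 46 65 12 67 8e 9d is 6 bytes > B = 4, so hash it first: H(key) = 02 4f, then zero-pad to 4 bytes: K' = 02 4f 00 00.
K' ⊕ ipad = 34 79 36 36.  K' ⊕ opad = 5e 13 5c 5c.
Inner input = (K'⊕ipad) ∥ m = 34 79 36 36 ∥ a1.
Inner hash: sum = 52+121+54+54+161 = 442 → 01 ba.
Outer input = (K'⊕opad) ∥ inner = 5e 13 5c 5c ∥ 01 ba.
Outer hash (tag): sum = 94+19+92+92+1+186 = 484 → 01 e4.

01e4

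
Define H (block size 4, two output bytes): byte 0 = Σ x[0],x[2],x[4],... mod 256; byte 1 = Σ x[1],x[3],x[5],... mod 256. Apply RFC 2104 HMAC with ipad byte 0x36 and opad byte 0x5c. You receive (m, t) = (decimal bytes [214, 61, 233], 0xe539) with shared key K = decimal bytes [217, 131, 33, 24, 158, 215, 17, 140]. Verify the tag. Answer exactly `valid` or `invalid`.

Key decimal bytes [217, 131, 33, 24, 158, 215, 17, 140] = d9 83 21 18 9e d7 11 8c is 8 bytes > B = 4, so hash it first: H(key) = a9 fe, then zero-pad to 4 bytes: K' = a9 fe 00 00.
K' ⊕ ipad = 9f c8 36 36; K' ⊕ opad = f5 a2 5c 5c.
Inner hash: even-index sum = 660 mod 256 = 148; odd-index sum = 315 mod 256 = 59 → 94 3b.
Outer hash (recomputed tag): even-index sum = 485 mod 256 = 229; odd-index sum = 313 mod 256 = 57 → e5 39.
Recomputed tag = e539; claimed = e539 → match.

valid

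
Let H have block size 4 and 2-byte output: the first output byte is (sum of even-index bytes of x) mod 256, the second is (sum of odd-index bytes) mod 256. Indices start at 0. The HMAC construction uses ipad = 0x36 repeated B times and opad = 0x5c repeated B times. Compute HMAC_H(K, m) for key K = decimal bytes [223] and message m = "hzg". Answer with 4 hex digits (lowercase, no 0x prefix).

cd9e

Key decimal bytes [223] = df is 1 byte ≤ B = 4; zero-pad to 4 bytes: K' = df 00 00 00.
K' ⊕ ipad = e9 36 36 36.  K' ⊕ opad = 83 5c 5c 5c.
Inner input = (K'⊕ipad) ∥ m = e9 36 36 36 ∥ 68 7a 67.
Inner hash: even-index sum = 494 mod 256 = 238; odd-index sum = 230 mod 256 = 230 → ee e6.
Outer input = (K'⊕opad) ∥ inner = 83 5c 5c 5c ∥ ee e6.
Outer hash (tag): even-index sum = 461 mod 256 = 205; odd-index sum = 414 mod 256 = 158 → cd 9e.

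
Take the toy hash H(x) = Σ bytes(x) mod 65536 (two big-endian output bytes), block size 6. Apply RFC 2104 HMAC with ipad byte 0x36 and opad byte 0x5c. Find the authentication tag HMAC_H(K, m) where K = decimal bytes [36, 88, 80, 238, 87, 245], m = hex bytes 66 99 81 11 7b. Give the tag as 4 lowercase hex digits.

Key decimal bytes [36, 88, 80, 238, 87, 245] = 24 58 50 ee 57 f5 is exactly B = 6 bytes: K' = 24 58 50 ee 57 f5.
K' ⊕ ipad = 12 6e 66 d8 61 c3.  K' ⊕ opad = 78 04 0c b2 0b a9.
Inner input = (K'⊕ipad) ∥ m = 12 6e 66 d8 61 c3 ∥ 66 99 81 11 7b.
Inner hash: sum = 18+110+102+216+97+195+102+153+129+17+123 = 1262 → 04 ee.
Outer input = (K'⊕opad) ∥ inner = 78 04 0c b2 0b a9 ∥ 04 ee.
Outer hash (tag): sum = 120+4+12+178+11+169+4+238 = 736 → 02 e0.

02e0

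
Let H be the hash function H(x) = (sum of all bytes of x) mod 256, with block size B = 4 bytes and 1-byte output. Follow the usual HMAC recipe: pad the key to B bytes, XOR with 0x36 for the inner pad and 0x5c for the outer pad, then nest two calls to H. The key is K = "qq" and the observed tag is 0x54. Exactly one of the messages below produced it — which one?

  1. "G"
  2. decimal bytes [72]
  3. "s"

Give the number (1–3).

Key "qq" = 71 71 is 2 bytes ≤ B = 4; zero-pad to 4 bytes: K' = 71 71 00 00.
K' ⊕ ipad = 47 47 36 36; K' ⊕ opad = 2d 2d 5c 5c.
m1: inner = H(47 47 36 36 47) = 41; tag = H(2d 2d 5c 5c 41) = 53
m2: inner = H(47 47 36 36 48) = 42; tag = H(2d 2d 5c 5c 42) = 54 ← matches
m3: inner = H(47 47 36 36 73) = 6d; tag = H(2d 2d 5c 5c 6d) = 7f

2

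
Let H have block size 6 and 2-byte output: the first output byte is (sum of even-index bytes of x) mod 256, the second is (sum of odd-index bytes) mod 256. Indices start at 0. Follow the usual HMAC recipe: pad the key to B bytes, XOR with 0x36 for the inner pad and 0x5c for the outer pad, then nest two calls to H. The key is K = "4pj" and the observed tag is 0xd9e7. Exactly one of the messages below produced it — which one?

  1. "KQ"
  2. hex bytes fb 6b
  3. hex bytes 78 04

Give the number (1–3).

Key "4pj" = 34 70 6a is 3 bytes ≤ B = 6; zero-pad to 6 bytes: K' = 34 70 6a 00 00 00.
K' ⊕ ipad = 02 46 5c 36 36 36; K' ⊕ opad = 68 2c 36 5c 5c 5c.
m1: inner = H(02 46 5c 36 36 36 4b 51) = df 03; tag = H(68 2c 36 5c 5c 5c df 03) = d9e7 ← matches
m2: inner = H(02 46 5c 36 36 36 fb 6b) = 8f 1d; tag = H(68 2c 36 5c 5c 5c 8f 1d) = 8901
m3: inner = H(02 46 5c 36 36 36 78 04) = 0c b6; tag = H(68 2c 36 5c 5c 5c 0c b6) = 069a

1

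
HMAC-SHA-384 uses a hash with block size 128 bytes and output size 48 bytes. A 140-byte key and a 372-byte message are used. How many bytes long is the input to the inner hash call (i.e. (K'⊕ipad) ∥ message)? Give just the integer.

Key is 140 > 128 bytes, so it is hashed to 48 bytes then zero-padded to 128: |K'| = 128.
Inner input = (K'⊕ipad) ∥ m → 128 + 372 = 500 bytes.

500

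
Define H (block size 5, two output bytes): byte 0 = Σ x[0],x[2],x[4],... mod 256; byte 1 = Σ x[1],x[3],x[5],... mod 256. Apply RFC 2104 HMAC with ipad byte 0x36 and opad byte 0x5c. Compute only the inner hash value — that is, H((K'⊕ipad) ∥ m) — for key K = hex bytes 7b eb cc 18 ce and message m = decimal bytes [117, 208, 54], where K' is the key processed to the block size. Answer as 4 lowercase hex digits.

0fb6

Key hex bytes 7b eb cc 18 ce is exactly B = 5 bytes: K' = 7b eb cc 18 ce.
K' ⊕ ipad = 4d dd fa 2e f8.
Inner input = 4d dd fa 2e f8 ∥ 75 d0 36.
Inner hash: even-index sum = 783 mod 256 = 15; odd-index sum = 438 mod 256 = 182 → 0f b6.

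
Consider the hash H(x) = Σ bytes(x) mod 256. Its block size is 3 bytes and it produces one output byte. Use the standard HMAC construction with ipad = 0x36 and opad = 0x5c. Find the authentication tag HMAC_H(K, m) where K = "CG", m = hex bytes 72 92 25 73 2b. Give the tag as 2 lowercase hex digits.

Key "CG" = 43 47 is 2 bytes ≤ B = 3; zero-pad to 3 bytes: K' = 43 47 00.
K' ⊕ ipad = 75 71 36.  K' ⊕ opad = 1f 1b 5c.
Inner input = (K'⊕ipad) ∥ m = 75 71 36 ∥ 72 92 25 73 2b.
Inner hash: sum = 117+113+54+114+146+37+115+43 = 739; mod 256 = 227 → e3.
Outer input = (K'⊕opad) ∥ inner = 1f 1b 5c ∥ e3.
Outer hash (tag): sum = 31+27+92+227 = 377; mod 256 = 121 → 79.

79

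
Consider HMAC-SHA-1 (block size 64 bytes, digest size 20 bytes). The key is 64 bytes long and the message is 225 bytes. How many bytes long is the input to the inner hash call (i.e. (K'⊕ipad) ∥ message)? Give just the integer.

289

Key is 64 ≤ 64 bytes, zero-padded: |K'| = 64.
Inner input = (K'⊕ipad) ∥ m → 64 + 225 = 289 bytes.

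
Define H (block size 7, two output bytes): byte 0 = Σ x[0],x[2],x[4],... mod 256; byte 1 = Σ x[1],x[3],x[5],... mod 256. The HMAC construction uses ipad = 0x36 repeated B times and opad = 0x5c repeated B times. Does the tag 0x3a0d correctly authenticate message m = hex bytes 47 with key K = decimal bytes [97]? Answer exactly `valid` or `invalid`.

valid

Key decimal bytes [97] = 61 is 1 byte ≤ B = 7; zero-pad to 7 bytes: K' = 61 00 00 00 00 00 00.
K' ⊕ ipad = 57 36 36 36 36 36 36; K' ⊕ opad = 3d 5c 5c 5c 5c 5c 5c.
Inner hash: even-index sum = 249 mod 256 = 249; odd-index sum = 233 mod 256 = 233 → f9 e9.
Outer hash (recomputed tag): even-index sum = 570 mod 256 = 58; odd-index sum = 525 mod 256 = 13 → 3a 0d.
Recomputed tag = 3a0d; claimed = 3a0d → match.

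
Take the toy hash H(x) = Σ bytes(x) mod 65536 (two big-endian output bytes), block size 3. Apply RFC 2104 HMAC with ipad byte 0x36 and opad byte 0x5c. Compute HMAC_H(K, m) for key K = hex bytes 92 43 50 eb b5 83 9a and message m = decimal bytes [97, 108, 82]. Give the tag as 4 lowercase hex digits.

01d9

Key hex bytes 92 43 50 eb b5 83 9a is 7 bytes > B = 3, so hash it first: H(key) = 03 e2, then zero-pad to 3 bytes: K' = 03 e2 00.
K' ⊕ ipad = 35 d4 36.  K' ⊕ opad = 5f be 5c.
Inner input = (K'⊕ipad) ∥ m = 35 d4 36 ∥ 61 6c 52.
Inner hash: sum = 53+212+54+97+108+82 = 606 → 02 5e.
Outer input = (K'⊕opad) ∥ inner = 5f be 5c ∥ 02 5e.
Outer hash (tag): sum = 95+190+92+2+94 = 473 → 01 d9.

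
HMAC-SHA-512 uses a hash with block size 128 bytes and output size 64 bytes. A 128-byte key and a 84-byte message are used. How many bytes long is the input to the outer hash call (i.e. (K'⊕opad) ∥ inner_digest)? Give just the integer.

Key is 128 ≤ 128 bytes, zero-padded: |K'| = 128.
Outer input = (K'⊕opad) ∥ H(inner) → 128 + 64 = 192 bytes.

192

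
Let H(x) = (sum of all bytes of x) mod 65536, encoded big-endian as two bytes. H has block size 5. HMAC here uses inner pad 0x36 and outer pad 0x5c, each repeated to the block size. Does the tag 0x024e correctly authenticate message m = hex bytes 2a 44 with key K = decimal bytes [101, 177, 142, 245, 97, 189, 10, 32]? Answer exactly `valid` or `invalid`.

Key decimal bytes [101, 177, 142, 245, 97, 189, 10, 32] = 65 b1 8e f5 61 bd 0a 20 is 8 bytes > B = 5, so hash it first: H(key) = 03 e1, then zero-pad to 5 bytes: K' = 03 e1 00 00 00.
K' ⊕ ipad = 35 d7 36 36 36; K' ⊕ opad = 5f bd 5c 5c 5c.
Inner hash: sum = 53+215+54+54+54+42+68 = 540 → 02 1c.
Outer hash (recomputed tag): sum = 95+189+92+92+92+2+28 = 590 → 02 4e.
Recomputed tag = 024e; claimed = 024e → match.

valid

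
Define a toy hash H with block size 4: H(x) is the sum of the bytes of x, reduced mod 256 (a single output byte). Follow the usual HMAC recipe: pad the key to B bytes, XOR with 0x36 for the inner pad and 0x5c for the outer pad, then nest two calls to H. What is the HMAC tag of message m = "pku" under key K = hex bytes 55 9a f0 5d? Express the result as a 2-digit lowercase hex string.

0c

Key hex bytes 55 9a f0 5d is exactly B = 4 bytes: K' = 55 9a f0 5d.
K' ⊕ ipad = 63 ac c6 6b.  K' ⊕ opad = 09 c6 ac 01.
Inner input = (K'⊕ipad) ∥ m = 63 ac c6 6b ∥ 70 6b 75.
Inner hash: sum = 99+172+198+107+112+107+117 = 912; mod 256 = 144 → 90.
Outer input = (K'⊕opad) ∥ inner = 09 c6 ac 01 ∥ 90.
Outer hash (tag): sum = 9+198+172+1+144 = 524; mod 256 = 12 → 0c.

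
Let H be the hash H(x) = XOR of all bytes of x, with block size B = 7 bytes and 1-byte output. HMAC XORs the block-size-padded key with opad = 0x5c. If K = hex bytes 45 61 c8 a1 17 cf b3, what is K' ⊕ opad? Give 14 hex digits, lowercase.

Key hex bytes 45 61 c8 a1 17 cf b3 is exactly B = 7 bytes: K' = 45 61 c8 a1 17 cf b3.
XOR each byte with 0x5c: 45⊕5c=19, 61⊕5c=3d, c8⊕5c=94, a1⊕5c=fd, 17⊕5c=4b, cf⊕5c=93, b3⊕5c=ef.

193d94fd4b93ef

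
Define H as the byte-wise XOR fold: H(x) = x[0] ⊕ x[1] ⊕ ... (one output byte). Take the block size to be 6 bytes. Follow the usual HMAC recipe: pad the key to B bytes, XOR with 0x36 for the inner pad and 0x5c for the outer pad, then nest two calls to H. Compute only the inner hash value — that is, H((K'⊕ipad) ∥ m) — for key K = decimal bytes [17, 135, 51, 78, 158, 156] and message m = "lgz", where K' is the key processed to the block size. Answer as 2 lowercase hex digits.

Key decimal bytes [17, 135, 51, 78, 158, 156] = 11 87 33 4e 9e 9c is exactly B = 6 bytes: K' = 11 87 33 4e 9e 9c.
K' ⊕ ipad = 27 b1 05 78 a8 aa.
Inner input = 27 b1 05 78 a8 aa ∥ 6c 67 7a.
Inner hash: XOR 27⊕b1⊕05⊕78⊕a8⊕aa⊕6c⊕67⊕7a = 98.

98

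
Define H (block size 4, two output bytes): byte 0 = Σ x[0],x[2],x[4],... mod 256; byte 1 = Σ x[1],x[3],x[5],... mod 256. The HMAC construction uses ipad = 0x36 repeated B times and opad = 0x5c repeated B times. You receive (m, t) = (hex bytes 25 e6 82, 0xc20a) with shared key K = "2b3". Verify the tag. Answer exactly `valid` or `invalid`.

Key "2b3" = 32 62 33 is 3 bytes ≤ B = 4; zero-pad to 4 bytes: K' = 32 62 33 00.
K' ⊕ ipad = 04 54 05 36; K' ⊕ opad = 6e 3e 6f 5c.
Inner hash: even-index sum = 176 mod 256 = 176; odd-index sum = 368 mod 256 = 112 → b0 70.
Outer hash (recomputed tag): even-index sum = 397 mod 256 = 141; odd-index sum = 266 mod 256 = 10 → 8d 0a.
Recomputed tag = 8d0a; claimed = c20a → mismatch.

invalid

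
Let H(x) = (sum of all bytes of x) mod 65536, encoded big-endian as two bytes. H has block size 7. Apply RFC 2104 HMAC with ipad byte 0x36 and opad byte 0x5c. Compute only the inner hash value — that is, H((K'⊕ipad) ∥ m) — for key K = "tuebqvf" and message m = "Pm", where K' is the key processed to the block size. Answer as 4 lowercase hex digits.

Key "tuebqvf" = 74 75 65 62 71 76 66 is exactly B = 7 bytes: K' = 74 75 65 62 71 76 66.
K' ⊕ ipad = 42 43 53 54 47 40 50.
Inner input = 42 43 53 54 47 40 50 ∥ 50 6d.
Inner hash: sum = 66+67+83+84+71+64+80+80+109 = 704 → 02 c0.

02c0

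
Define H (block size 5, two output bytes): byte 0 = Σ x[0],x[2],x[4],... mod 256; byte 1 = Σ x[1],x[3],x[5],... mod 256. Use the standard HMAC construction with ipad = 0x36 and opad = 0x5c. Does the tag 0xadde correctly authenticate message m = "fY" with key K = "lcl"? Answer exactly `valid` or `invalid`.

valid

Key "lcl" = 6c 63 6c is 3 bytes ≤ B = 5; zero-pad to 5 bytes: K' = 6c 63 6c 00 00.
K' ⊕ ipad = 5a 55 5a 36 36; K' ⊕ opad = 30 3f 30 5c 5c.
Inner hash: even-index sum = 323 mod 256 = 67; odd-index sum = 241 mod 256 = 241 → 43 f1.
Outer hash (recomputed tag): even-index sum = 429 mod 256 = 173; odd-index sum = 222 mod 256 = 222 → ad de.
Recomputed tag = adde; claimed = adde → match.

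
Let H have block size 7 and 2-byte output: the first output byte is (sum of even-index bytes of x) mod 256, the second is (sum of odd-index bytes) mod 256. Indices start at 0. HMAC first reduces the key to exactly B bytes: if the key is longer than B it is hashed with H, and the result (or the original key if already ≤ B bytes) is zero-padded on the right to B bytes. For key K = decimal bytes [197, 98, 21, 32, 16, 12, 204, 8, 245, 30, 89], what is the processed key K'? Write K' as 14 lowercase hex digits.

|K| = 11 > B = 7, so first hash the key.
H(K): even-index sum = 772 mod 256 = 4; odd-index sum = 180 mod 256 = 180 → 04 b4.
Zero-pad H(K) = 04 b4 to 7 bytes: K' = 04 b4 00 00 00 00 00.

04b40000000000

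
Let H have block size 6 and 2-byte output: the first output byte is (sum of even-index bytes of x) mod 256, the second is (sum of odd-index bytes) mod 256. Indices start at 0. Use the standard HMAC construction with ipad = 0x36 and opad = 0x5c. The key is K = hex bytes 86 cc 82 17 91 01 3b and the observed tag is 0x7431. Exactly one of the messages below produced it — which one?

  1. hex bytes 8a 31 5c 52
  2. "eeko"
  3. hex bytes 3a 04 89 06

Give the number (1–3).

Key hex bytes 86 cc 82 17 91 01 3b is 7 bytes > B = 6, so hash it first: H(key) = d4 e4, then zero-pad to 6 bytes: K' = d4 e4 00 00 00 00.
K' ⊕ ipad = e2 d2 36 36 36 36; K' ⊕ opad = 88 b8 5c 5c 5c 5c.
m1: inner = H(e2 d2 36 36 36 36 8a 31 5c 52) = 34 c1; tag = H(88 b8 5c 5c 5c 5c 34 c1) = 7431 ← matches
m2: inner = H(e2 d2 36 36 36 36 65 65 6b 6f) = 1e 12; tag = H(88 b8 5c 5c 5c 5c 1e 12) = 5e82
m3: inner = H(e2 d2 36 36 36 36 3a 04 89 06) = 11 48; tag = H(88 b8 5c 5c 5c 5c 11 48) = 51b8

1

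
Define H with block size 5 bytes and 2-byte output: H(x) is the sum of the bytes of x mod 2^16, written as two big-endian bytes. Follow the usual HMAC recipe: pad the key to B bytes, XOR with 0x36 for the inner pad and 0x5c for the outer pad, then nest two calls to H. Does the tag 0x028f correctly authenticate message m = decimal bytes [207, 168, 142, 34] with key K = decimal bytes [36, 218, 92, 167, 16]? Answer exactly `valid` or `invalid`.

Key decimal bytes [36, 218, 92, 167, 16] = 24 da 5c a7 10 is exactly B = 5 bytes: K' = 24 da 5c a7 10.
K' ⊕ ipad = 12 ec 6a 91 26; K' ⊕ opad = 78 86 00 fb 4c.
Inner hash: sum = 18+236+106+145+38+207+168+142+34 = 1094 → 04 46.
Outer hash (recomputed tag): sum = 120+134+0+251+76+4+70 = 655 → 02 8f.
Recomputed tag = 028f; claimed = 028f → match.

valid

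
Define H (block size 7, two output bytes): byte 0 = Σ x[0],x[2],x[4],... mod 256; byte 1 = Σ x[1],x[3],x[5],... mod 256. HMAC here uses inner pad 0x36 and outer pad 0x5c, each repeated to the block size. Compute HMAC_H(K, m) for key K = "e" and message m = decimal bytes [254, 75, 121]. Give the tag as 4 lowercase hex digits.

Key "e" = 65 is 1 byte ≤ B = 7; zero-pad to 7 bytes: K' = 65 00 00 00 00 00 00.
K' ⊕ ipad = 53 36 36 36 36 36 36.  K' ⊕ opad = 39 5c 5c 5c 5c 5c 5c.
Inner input = (K'⊕ipad) ∥ m = 53 36 36 36 36 36 36 ∥ fe 4b 79.
Inner hash: even-index sum = 320 mod 256 = 64; odd-index sum = 537 mod 256 = 25 → 40 19.
Outer input = (K'⊕opad) ∥ inner = 39 5c 5c 5c 5c 5c 5c ∥ 40 19.
Outer hash (tag): even-index sum = 358 mod 256 = 102; odd-index sum = 340 mod 256 = 84 → 66 54.

6654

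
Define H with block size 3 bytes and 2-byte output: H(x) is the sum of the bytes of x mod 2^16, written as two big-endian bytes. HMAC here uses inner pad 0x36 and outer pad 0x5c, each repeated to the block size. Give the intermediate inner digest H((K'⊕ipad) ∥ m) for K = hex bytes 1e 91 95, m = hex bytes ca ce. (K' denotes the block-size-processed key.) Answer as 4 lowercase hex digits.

030a

Key hex bytes 1e 91 95 is exactly B = 3 bytes: K' = 1e 91 95.
K' ⊕ ipad = 28 a7 a3.
Inner input = 28 a7 a3 ∥ ca ce.
Inner hash: sum = 40+167+163+202+206 = 778 → 03 0a.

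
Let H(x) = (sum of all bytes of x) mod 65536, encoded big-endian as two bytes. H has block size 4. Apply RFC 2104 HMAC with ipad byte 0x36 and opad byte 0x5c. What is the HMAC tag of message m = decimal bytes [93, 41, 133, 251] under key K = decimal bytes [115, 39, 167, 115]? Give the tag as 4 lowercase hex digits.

Key decimal bytes [115, 39, 167, 115] = 73 27 a7 73 is exactly B = 4 bytes: K' = 73 27 a7 73.
K' ⊕ ipad = 45 11 91 45.  K' ⊕ opad = 2f 7b fb 2f.
Inner input = (K'⊕ipad) ∥ m = 45 11 91 45 ∥ 5d 29 85 fb.
Inner hash: sum = 69+17+145+69+93+41+133+251 = 818 → 03 32.
Outer input = (K'⊕opad) ∥ inner = 2f 7b fb 2f ∥ 03 32.
Outer hash (tag): sum = 47+123+251+47+3+50 = 521 → 02 09.

0209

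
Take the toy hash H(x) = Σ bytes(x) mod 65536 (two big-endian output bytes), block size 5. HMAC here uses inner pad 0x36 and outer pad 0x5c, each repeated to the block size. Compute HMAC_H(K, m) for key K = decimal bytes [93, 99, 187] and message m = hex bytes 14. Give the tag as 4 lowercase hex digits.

02ad

Key decimal bytes [93, 99, 187] = 5d 63 bb is 3 bytes ≤ B = 5; zero-pad to 5 bytes: K' = 5d 63 bb 00 00.
K' ⊕ ipad = 6b 55 8d 36 36.  K' ⊕ opad = 01 3f e7 5c 5c.
Inner input = (K'⊕ipad) ∥ m = 6b 55 8d 36 36 ∥ 14.
Inner hash: sum = 107+85+141+54+54+20 = 461 → 01 cd.
Outer input = (K'⊕opad) ∥ inner = 01 3f e7 5c 5c ∥ 01 cd.
Outer hash (tag): sum = 1+63+231+92+92+1+205 = 685 → 02 ad.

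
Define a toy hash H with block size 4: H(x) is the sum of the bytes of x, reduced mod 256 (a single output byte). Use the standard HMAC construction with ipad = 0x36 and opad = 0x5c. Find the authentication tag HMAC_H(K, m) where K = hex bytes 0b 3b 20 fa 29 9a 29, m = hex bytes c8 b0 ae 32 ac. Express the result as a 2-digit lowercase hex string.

44

Key hex bytes 0b 3b 20 fa 29 9a 29 is 7 bytes > B = 4, so hash it first: H(key) = 4c, then zero-pad to 4 bytes: K' = 4c 00 00 00.
K' ⊕ ipad = 7a 36 36 36.  K' ⊕ opad = 10 5c 5c 5c.
Inner input = (K'⊕ipad) ∥ m = 7a 36 36 36 ∥ c8 b0 ae 32 ac.
Inner hash: sum = 122+54+54+54+200+176+174+50+172 = 1056; mod 256 = 32 → 20.
Outer input = (K'⊕opad) ∥ inner = 10 5c 5c 5c ∥ 20.
Outer hash (tag): sum = 16+92+92+92+32 = 324; mod 256 = 68 → 44.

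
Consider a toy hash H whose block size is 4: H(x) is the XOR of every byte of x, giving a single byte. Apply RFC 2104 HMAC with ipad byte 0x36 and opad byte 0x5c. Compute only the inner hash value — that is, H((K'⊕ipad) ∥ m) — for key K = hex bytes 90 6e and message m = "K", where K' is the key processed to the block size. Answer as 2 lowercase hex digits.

Key hex bytes 90 6e is 2 bytes ≤ B = 4; zero-pad to 4 bytes: K' = 90 6e 00 00.
K' ⊕ ipad = a6 58 36 36.
Inner input = a6 58 36 36 ∥ 4b.
Inner hash: XOR a6⊕58⊕36⊕36⊕4b = b5.

b5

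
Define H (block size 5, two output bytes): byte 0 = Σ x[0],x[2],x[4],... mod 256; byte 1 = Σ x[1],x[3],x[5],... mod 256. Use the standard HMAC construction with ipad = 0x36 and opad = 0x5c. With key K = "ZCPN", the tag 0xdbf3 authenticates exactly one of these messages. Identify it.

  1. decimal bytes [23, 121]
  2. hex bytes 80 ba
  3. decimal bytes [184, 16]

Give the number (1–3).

Key "ZCPN" = 5a 43 50 4e is 4 bytes ≤ B = 5; zero-pad to 5 bytes: K' = 5a 43 50 4e 00.
K' ⊕ ipad = 6c 75 66 78 36; K' ⊕ opad = 06 1f 0c 12 5c.
m1: inner = H(6c 75 66 78 36 17 79) = 81 04; tag = H(06 1f 0c 12 5c 81 04) = 72b2
m2: inner = H(6c 75 66 78 36 80 ba) = c2 6d; tag = H(06 1f 0c 12 5c c2 6d) = dbf3 ← matches
m3: inner = H(6c 75 66 78 36 b8 10) = 18 a5; tag = H(06 1f 0c 12 5c 18 a5) = 1349

2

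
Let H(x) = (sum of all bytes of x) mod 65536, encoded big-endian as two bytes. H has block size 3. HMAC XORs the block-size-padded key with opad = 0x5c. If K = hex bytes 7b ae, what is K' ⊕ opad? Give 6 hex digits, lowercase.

27f25c

Key hex bytes 7b ae is 2 bytes ≤ B = 3; zero-pad to 3 bytes: K' = 7b ae 00.
XOR each byte with 0x5c: 7b⊕5c=27, ae⊕5c=f2, 00⊕5c=5c.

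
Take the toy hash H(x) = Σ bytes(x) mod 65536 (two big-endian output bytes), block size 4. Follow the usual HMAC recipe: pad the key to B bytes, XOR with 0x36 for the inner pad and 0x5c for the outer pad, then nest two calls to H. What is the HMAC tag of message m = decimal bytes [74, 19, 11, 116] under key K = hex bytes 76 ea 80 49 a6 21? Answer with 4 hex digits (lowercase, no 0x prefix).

0206

Key hex bytes 76 ea 80 49 a6 21 is 6 bytes > B = 4, so hash it first: H(key) = 02 f0, then zero-pad to 4 bytes: K' = 02 f0 00 00.
K' ⊕ ipad = 34 c6 36 36.  K' ⊕ opad = 5e ac 5c 5c.
Inner input = (K'⊕ipad) ∥ m = 34 c6 36 36 ∥ 4a 13 0b 74.
Inner hash: sum = 52+198+54+54+74+19+11+116 = 578 → 02 42.
Outer input = (K'⊕opad) ∥ inner = 5e ac 5c 5c ∥ 02 42.
Outer hash (tag): sum = 94+172+92+92+2+66 = 518 → 02 06.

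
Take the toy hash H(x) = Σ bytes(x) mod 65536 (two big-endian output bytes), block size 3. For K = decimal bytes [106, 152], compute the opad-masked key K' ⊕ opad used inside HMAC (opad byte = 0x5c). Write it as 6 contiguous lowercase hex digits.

36c45c

Key decimal bytes [106, 152] = 6a 98 is 2 bytes ≤ B = 3; zero-pad to 3 bytes: K' = 6a 98 00.
XOR each byte with 0x5c: 6a⊕5c=36, 98⊕5c=c4, 00⊕5c=5c.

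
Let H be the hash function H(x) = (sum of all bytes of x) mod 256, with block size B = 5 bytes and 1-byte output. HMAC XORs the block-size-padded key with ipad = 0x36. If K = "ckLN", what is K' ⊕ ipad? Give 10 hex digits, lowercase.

555d7a7836

Key "ckLN" = 63 6b 4c 4e is 4 bytes ≤ B = 5; zero-pad to 5 bytes: K' = 63 6b 4c 4e 00.
XOR each byte with 0x36: 63⊕36=55, 6b⊕36=5d, 4c⊕36=7a, 4e⊕36=78, 00⊕36=36.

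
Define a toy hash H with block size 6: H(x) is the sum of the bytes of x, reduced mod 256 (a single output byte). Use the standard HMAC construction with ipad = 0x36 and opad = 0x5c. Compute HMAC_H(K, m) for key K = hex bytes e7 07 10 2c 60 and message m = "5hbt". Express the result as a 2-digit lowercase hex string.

ab

Key hex bytes e7 07 10 2c 60 is 5 bytes ≤ B = 6; zero-pad to 6 bytes: K' = e7 07 10 2c 60 00.
K' ⊕ ipad = d1 31 26 1a 56 36.  K' ⊕ opad = bb 5b 4c 70 3c 5c.
Inner input = (K'⊕ipad) ∥ m = d1 31 26 1a 56 36 ∥ 35 68 62 74.
Inner hash: sum = 209+49+38+26+86+54+53+104+98+116 = 833; mod 256 = 65 → 41.
Outer input = (K'⊕opad) ∥ inner = bb 5b 4c 70 3c 5c ∥ 41.
Outer hash (tag): sum = 187+91+76+112+60+92+65 = 683; mod 256 = 171 → ab.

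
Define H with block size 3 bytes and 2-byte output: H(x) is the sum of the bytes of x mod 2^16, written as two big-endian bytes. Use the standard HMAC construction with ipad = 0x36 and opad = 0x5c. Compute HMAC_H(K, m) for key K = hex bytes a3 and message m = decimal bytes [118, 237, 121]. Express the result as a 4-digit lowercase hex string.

0296

Key hex bytes a3 is 1 byte ≤ B = 3; zero-pad to 3 bytes: K' = a3 00 00.
K' ⊕ ipad = 95 36 36.  K' ⊕ opad = ff 5c 5c.
Inner input = (K'⊕ipad) ∥ m = 95 36 36 ∥ 76 ed 79.
Inner hash: sum = 149+54+54+118+237+121 = 733 → 02 dd.
Outer input = (K'⊕opad) ∥ inner = ff 5c 5c ∥ 02 dd.
Outer hash (tag): sum = 255+92+92+2+221 = 662 → 02 96.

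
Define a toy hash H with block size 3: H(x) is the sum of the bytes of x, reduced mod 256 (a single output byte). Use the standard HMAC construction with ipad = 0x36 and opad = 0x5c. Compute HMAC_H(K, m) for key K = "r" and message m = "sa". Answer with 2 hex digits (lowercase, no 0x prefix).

Key "r" = 72 is 1 byte ≤ B = 3; zero-pad to 3 bytes: K' = 72 00 00.
K' ⊕ ipad = 44 36 36.  K' ⊕ opad = 2e 5c 5c.
Inner input = (K'⊕ipad) ∥ m = 44 36 36 ∥ 73 61.
Inner hash: sum = 68+54+54+115+97 = 388; mod 256 = 132 → 84.
Outer input = (K'⊕opad) ∥ inner = 2e 5c 5c ∥ 84.
Outer hash (tag): sum = 46+92+92+132 = 362; mod 256 = 106 → 6a.

6a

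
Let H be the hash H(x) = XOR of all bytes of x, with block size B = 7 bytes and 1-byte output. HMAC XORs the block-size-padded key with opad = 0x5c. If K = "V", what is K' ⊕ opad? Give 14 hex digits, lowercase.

Key "V" = 56 is 1 byte ≤ B = 7; zero-pad to 7 bytes: K' = 56 00 00 00 00 00 00.
XOR each byte with 0x5c: 56⊕5c=0a, 00⊕5c=5c, 00⊕5c=5c, 00⊕5c=5c, 00⊕5c=5c, 00⊕5c=5c, 00⊕5c=5c.

0a5c5c5c5c5c5c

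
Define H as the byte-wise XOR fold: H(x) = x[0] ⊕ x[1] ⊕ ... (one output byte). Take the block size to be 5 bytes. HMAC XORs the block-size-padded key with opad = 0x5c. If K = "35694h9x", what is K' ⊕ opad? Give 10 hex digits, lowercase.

Key "35694h9x" = 33 35 36 39 34 68 39 78 is 8 bytes > B = 5, so hash it first: H(key) = 14, then zero-pad to 5 bytes: K' = 14 00 00 00 00.
XOR each byte with 0x5c: 14⊕5c=48, 00⊕5c=5c, 00⊕5c=5c, 00⊕5c=5c, 00⊕5c=5c.

485c5c5c5c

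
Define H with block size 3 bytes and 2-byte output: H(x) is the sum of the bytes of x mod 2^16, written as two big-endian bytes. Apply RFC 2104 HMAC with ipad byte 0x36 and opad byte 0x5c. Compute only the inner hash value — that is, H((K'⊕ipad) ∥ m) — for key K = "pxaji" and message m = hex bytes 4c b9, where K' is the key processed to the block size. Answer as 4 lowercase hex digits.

Key "pxaji" = 70 78 61 6a 69 is 5 bytes > B = 3, so hash it first: H(key) = 02 1c, then zero-pad to 3 bytes: K' = 02 1c 00.
K' ⊕ ipad = 34 2a 36.
Inner input = 34 2a 36 ∥ 4c b9.
Inner hash: sum = 52+42+54+76+185 = 409 → 01 99.

0199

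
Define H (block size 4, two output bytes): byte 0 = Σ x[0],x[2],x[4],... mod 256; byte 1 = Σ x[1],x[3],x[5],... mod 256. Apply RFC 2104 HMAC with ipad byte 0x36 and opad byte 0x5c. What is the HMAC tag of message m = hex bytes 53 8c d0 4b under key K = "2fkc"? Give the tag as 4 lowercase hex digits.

29f5

Key "2fkc" = 32 66 6b 63 is exactly B = 4 bytes: K' = 32 66 6b 63.
K' ⊕ ipad = 04 50 5d 55.  K' ⊕ opad = 6e 3a 37 3f.
Inner input = (K'⊕ipad) ∥ m = 04 50 5d 55 ∥ 53 8c d0 4b.
Inner hash: even-index sum = 388 mod 256 = 132; odd-index sum = 380 mod 256 = 124 → 84 7c.
Outer input = (K'⊕opad) ∥ inner = 6e 3a 37 3f ∥ 84 7c.
Outer hash (tag): even-index sum = 297 mod 256 = 41; odd-index sum = 245 mod 256 = 245 → 29 f5.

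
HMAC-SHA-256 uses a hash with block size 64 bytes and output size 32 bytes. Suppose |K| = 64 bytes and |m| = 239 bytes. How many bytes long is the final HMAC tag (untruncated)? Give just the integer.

The tag is one SHA-256 digest: 32 bytes.

32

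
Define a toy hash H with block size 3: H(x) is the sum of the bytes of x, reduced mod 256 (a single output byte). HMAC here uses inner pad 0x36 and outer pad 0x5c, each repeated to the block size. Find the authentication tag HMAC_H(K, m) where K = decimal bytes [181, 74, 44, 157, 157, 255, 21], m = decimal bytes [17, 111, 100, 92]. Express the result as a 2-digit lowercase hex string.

Key decimal bytes [181, 74, 44, 157, 157, 255, 21] = b5 4a 2c 9d 9d ff 15 is 7 bytes > B = 3, so hash it first: H(key) = 79, then zero-pad to 3 bytes: K' = 79 00 00.
K' ⊕ ipad = 4f 36 36.  K' ⊕ opad = 25 5c 5c.
Inner input = (K'⊕ipad) ∥ m = 4f 36 36 ∥ 11 6f 64 5c.
Inner hash: sum = 79+54+54+17+111+100+92 = 507; mod 256 = 251 → fb.
Outer input = (K'⊕opad) ∥ inner = 25 5c 5c ∥ fb.
Outer hash (tag): sum = 37+92+92+251 = 472; mod 256 = 216 → d8.

d8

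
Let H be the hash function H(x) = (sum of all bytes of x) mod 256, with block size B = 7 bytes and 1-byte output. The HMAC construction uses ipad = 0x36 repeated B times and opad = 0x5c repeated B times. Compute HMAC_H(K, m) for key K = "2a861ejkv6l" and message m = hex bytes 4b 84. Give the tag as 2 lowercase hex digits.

Key "2a861ejkv6l" = 32 61 38 36 31 65 6a 6b 76 36 6c is 11 bytes > B = 7, so hash it first: H(key) = 84, then zero-pad to 7 bytes: K' = 84 00 00 00 00 00 00.
K' ⊕ ipad = b2 36 36 36 36 36 36.  K' ⊕ opad = d8 5c 5c 5c 5c 5c 5c.
Inner input = (K'⊕ipad) ∥ m = b2 36 36 36 36 36 36 ∥ 4b 84.
Inner hash: sum = 178+54+54+54+54+54+54+75+132 = 709; mod 256 = 197 → c5.
Outer input = (K'⊕opad) ∥ inner = d8 5c 5c 5c 5c 5c 5c ∥ c5.
Outer hash (tag): sum = 216+92+92+92+92+92+92+197 = 965; mod 256 = 197 → c5.

c5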